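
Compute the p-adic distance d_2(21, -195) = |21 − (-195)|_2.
d_2(21, -195) = 1/8

Step 1 — x − y = 21 − (-195) = 216. Step 2 — v_2(216) = 3 (factor: 216 = (2^3 · 27); the sign does not affect v_p). Step 3 — |x − y|_2 = 2^{-3} = 1/8.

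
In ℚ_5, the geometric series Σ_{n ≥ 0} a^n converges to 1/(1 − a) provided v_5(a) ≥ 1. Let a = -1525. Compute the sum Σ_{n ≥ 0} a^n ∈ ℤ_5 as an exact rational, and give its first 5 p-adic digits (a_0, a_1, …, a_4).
Σ a^n = 1/(1 − a) = 1/1526;  first 5 digits = (1, 0, 4, 2, 3)

v_5(a) = 2 ≥ 1, so the series converges in ℤ_5 to 1/(1 − a) = 1/(1 − (-1525)) = 1/1526. Expand this rational in ℤ_5: compute digits iteratively via d_i = x_i mod 5, x_{i+1} = (x_i − d_i)/5. The first 5 digits are (1, 0, 4, 2, 3).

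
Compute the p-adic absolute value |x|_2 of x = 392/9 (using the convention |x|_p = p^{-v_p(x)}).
|392/9|_2 = 1/8

Step 1 — compute v_2(x) by factoring powers of 2 out of the numerator and denominator: v_2(392/9) = 3. Step 2 — apply |x|_p = p^{-v_p(x)} = 2^{-3} = 1/8.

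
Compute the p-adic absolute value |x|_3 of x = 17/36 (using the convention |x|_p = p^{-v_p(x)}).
|17/36|_3 = 9

Step 1 — compute v_3(x) by factoring powers of 3 out of the numerator and denominator: v_3(17/36) = -2. Step 2 — apply |x|_p = p^{-v_p(x)} = 3^{2} = 9.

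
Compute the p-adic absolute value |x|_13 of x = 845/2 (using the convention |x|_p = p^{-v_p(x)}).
|845/2|_13 = 1/169

Step 1 — compute v_13(x) by factoring powers of 13 out of the numerator and denominator: v_13(845/2) = 2. Step 2 — apply |x|_p = p^{-v_p(x)} = 13^{-2} = 1/169.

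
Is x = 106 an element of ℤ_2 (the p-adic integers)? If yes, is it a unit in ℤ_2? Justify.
x ∈ ℤ_2 but not a unit; v_2(x) = 1 > 0

ℤ_2 = {x ∈ ℚ_2 : v_2(x) ≥ 0} and ℤ_2^× = {x ∈ ℤ_2 : v_2(x) = 0}. Here v_2(106) = v_2(num) − v_2(den) = 1; compare against these criteria.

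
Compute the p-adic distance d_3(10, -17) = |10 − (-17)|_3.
d_3(10, -17) = 1/27

Step 1 — x − y = 10 − (-17) = 27. Step 2 — v_3(27) = 3 (factor: 27 = (3^3 · 1); the sign does not affect v_p). Step 3 — |x − y|_3 = 3^{-3} = 1/27.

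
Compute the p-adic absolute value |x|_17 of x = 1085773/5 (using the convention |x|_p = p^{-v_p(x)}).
|1085773/5|_17 = 1/83521

Step 1 — compute v_17(x) by factoring powers of 17 out of the numerator and denominator: v_17(1085773/5) = 4. Step 2 — apply |x|_p = p^{-v_p(x)} = 17^{-4} = 1/83521.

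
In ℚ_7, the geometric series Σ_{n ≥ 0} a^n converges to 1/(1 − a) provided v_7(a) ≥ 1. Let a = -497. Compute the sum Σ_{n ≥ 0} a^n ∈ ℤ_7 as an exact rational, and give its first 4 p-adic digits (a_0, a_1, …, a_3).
Σ a^n = 1/(1 − a) = 1/498;  first 4 digits = (1, 6, 4, 3)

v_7(a) = 1 ≥ 1, so the series converges in ℤ_7 to 1/(1 − a) = 1/(1 − (-497)) = 1/498. Expand this rational in ℤ_7: compute digits iteratively via d_i = x_i mod 7, x_{i+1} = (x_i − d_i)/7. The first 4 digits are (1, 6, 4, 3).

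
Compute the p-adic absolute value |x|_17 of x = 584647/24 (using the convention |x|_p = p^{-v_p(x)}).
|584647/24|_17 = 1/83521

Step 1 — compute v_17(x) by factoring powers of 17 out of the numerator and denominator: v_17(584647/24) = 4. Step 2 — apply |x|_p = p^{-v_p(x)} = 17^{-4} = 1/83521.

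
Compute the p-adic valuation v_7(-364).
v_7(-364) = 1

v_7(n) is the largest exponent k such that 7^k divides n. Factor out: -364 = -7^1 · 52. (Sign doesn't affect v_p.) So v_7(-364) = 1.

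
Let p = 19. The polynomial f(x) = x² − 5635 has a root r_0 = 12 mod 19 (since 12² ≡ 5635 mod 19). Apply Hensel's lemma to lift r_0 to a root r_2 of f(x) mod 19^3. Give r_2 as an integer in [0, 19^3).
r_2 = 677 (mod 6859)

Hensel's recurrence: r_{i+1} = r_i − f(r_i)·(f′(r_i))^{-1} mod 19^{i+2}, with f′(x) = 2x. Iterate:
  r_0 = 12 (mod 19)
  r_1 = 316 (mod 361)
  r_2 = 677 (mod 6859)
Final: r_2 = 677, and one checks f(r_2) ≡ 0 mod 19^3.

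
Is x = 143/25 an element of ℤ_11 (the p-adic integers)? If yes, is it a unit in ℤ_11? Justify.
x ∈ ℤ_11 but not a unit; v_11(x) = 1 > 0

ℤ_11 = {x ∈ ℚ_11 : v_11(x) ≥ 0} and ℤ_11^× = {x ∈ ℤ_11 : v_11(x) = 0}. Here v_11(143/25) = v_11(num) − v_11(den) = 1; compare against these criteria.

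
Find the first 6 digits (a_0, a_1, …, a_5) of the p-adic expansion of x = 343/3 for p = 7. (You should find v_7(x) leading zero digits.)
(a_0, …, a_5) = (0, 0, 0, 5, 4, 4)

v_7(343/3) = 3, so a_0 = ... = a_2 = 0. Factor out: x = 7^3 · u with u = 1/3 a unit in ℤ_7. Expand u iteratively via a_{v+i} = u_i mod 7, u_{i+1} = (u_i − a_{v+i})/7:
  u_0 = 1/3;  a_3 = 5;  u_1 = (u_0 − 5)/7 = -2/3
  u_1 = -2/3;  a_4 = 4;  u_2 = (u_1 − 4)/7 = -2/3
  u_2 = -2/3;  a_5 = 4;  u_3 = (u_2 − 4)/7 = -2/3
Digits: (0, 0, 0, 5, 4, 4).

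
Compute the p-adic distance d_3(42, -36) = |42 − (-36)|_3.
d_3(42, -36) = 1/3

Step 1 — x − y = 42 − (-36) = 78. Step 2 — v_3(78) = 1 (factor: 78 = (3^1 · 26); the sign does not affect v_p). Step 3 — |x − y|_3 = 3^{-1} = 1/3.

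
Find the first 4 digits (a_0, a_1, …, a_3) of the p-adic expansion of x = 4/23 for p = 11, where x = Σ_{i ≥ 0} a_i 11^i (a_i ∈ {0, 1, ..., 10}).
(a_0, …, a_3) = (4, 3, 4, 2)

v_11(4/23) = 0 (numerator and denominator both coprime to 11), so x ∈ ℤ_11^×. Compute digits iteratively via a_i = x_i mod 11, x_{i+1} = (x_i − a_i)/11, with x_0 = x:
  x_0 = 4/23;  a_0 = 4;  x_1 = (x_0 − 4)/11 = -8/23
  x_1 = -8/23;  a_1 = 3;  x_2 = (x_1 − 3)/11 = -7/23
  x_2 = -7/23;  a_2 = 4;  x_3 = (x_2 − 4)/11 = -9/23
  x_3 = -9/23;  a_3 = 2;  x_4 = (x_3 − 2)/11 = -5/23
Digits: (4, 3, 4, 2).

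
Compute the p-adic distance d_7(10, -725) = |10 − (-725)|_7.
d_7(10, -725) = 1/49

Step 1 — x − y = 10 − (-725) = 735. Step 2 — v_7(735) = 2 (factor: 735 = (7^2 · 15); the sign does not affect v_p). Step 3 — |x − y|_7 = 7^{-2} = 1/49.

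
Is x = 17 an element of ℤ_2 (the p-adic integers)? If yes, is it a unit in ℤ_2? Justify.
x ∈ ℤ_2^× (unit); v_2(x) = 0

ℤ_2 = {x ∈ ℚ_2 : v_2(x) ≥ 0} and ℤ_2^× = {x ∈ ℤ_2 : v_2(x) = 0}. Here v_2(17) = v_2(num) − v_2(den) = 0; compare against these criteria.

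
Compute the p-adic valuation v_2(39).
v_2(39) = 0

v_2(n) is the largest exponent k such that 2^k divides n. Factor out: 39 = 2^0 · 39. (Sign doesn't affect v_p.) So v_2(39) = 0.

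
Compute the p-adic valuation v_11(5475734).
v_11(5475734) = 5

v_11(n) is the largest exponent k such that 11^k divides n. Factor out: 5475734 = 11^5 · 34. (Sign doesn't affect v_p.) So v_11(5475734) = 5.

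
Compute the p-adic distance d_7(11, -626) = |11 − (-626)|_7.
d_7(11, -626) = 1/49

Step 1 — x − y = 11 − (-626) = 637. Step 2 — v_7(637) = 2 (factor: 637 = (7^2 · 13); the sign does not affect v_p). Step 3 — |x − y|_7 = 7^{-2} = 1/49.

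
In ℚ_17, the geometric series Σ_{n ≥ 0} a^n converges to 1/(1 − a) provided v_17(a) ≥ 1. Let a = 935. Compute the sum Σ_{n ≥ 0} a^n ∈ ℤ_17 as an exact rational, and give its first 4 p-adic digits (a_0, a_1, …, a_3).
Σ a^n = 1/(1 − a) = -1/934;  first 4 digits = (1, 4, 2, 4)

v_17(a) = 1 ≥ 1, so the series converges in ℤ_17 to 1/(1 − a) = 1/(1 − 935) = -1/934. Expand this rational in ℤ_17: compute digits iteratively via d_i = x_i mod 17, x_{i+1} = (x_i − d_i)/17. The first 4 digits are (1, 4, 2, 4).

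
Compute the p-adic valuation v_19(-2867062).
v_19(-2867062) = 4

v_19(n) is the largest exponent k such that 19^k divides n. Factor out: -2867062 = -19^4 · 22. (Sign doesn't affect v_p.) So v_19(-2867062) = 4.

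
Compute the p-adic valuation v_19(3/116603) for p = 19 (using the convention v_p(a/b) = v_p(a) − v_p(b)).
v_19(3/116603) = -3

Factor powers of 19 from the numerator and denominator of the reduced fraction: 3 = 19^0 · 3 and 116603 = 19^3 · 17. Apply v_p(a/b) = v_p(a) − v_p(b): v_19(3/116603) = 0 − 3 = -3.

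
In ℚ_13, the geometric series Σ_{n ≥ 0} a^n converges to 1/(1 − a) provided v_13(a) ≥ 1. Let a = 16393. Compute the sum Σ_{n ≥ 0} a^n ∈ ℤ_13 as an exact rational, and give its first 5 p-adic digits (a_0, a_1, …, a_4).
Σ a^n = 1/(1 − a) = -1/16392;  first 5 digits = (1, 0, 6, 7, 10)

v_13(a) = 2 ≥ 1, so the series converges in ℤ_13 to 1/(1 − a) = 1/(1 − 16393) = -1/16392. Expand this rational in ℤ_13: compute digits iteratively via d_i = x_i mod 13, x_{i+1} = (x_i − d_i)/13. The first 5 digits are (1, 0, 6, 7, 10).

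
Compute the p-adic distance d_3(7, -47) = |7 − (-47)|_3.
d_3(7, -47) = 1/27

Step 1 — x − y = 7 − (-47) = 54. Step 2 — v_3(54) = 3 (factor: 54 = (3^3 · 2); the sign does not affect v_p). Step 3 — |x − y|_3 = 3^{-3} = 1/27.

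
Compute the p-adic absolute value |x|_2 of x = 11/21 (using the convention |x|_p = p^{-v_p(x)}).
|11/21|_2 = 1

Step 1 — compute v_2(x) by factoring powers of 2 out of the numerator and denominator: v_2(11/21) = 0. Step 2 — apply |x|_p = p^{-v_p(x)} = 2^{0} = 1.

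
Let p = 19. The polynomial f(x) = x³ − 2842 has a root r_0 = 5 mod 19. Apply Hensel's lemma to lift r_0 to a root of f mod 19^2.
r_1 = 176 (mod 361)

Hensel: r_{i+1} = r_i − f(r_i)/f′(r_i) mod 19^{i+2}, where f′(x) = 3x². Iterate:
  r_0 = 5 (mod 19)
  r_1 = 176 (mod 361)
Final: r = 176 with f(r) ≡ 0 mod 19^2.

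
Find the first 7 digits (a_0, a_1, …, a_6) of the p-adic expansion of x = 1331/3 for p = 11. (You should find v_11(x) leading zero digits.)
(a_0, …, a_6) = (0, 0, 0, 4, 7, 3, 7)

v_11(1331/3) = 3, so a_0 = ... = a_2 = 0. Factor out: x = 11^3 · u with u = 1/3 a unit in ℤ_11. Expand u iteratively via a_{v+i} = u_i mod 11, u_{i+1} = (u_i − a_{v+i})/11:
  u_0 = 1/3;  a_3 = 4;  u_1 = (u_0 − 4)/11 = -1/3
  u_1 = -1/3;  a_4 = 7;  u_2 = (u_1 − 7)/11 = -2/3
  u_2 = -2/3;  a_5 = 3;  u_3 = (u_2 − 3)/11 = -1/3
  u_3 = -1/3;  a_6 = 7;  u_4 = (u_3 − 7)/11 = -2/3
Digits: (0, 0, 0, 4, 7, 3, 7).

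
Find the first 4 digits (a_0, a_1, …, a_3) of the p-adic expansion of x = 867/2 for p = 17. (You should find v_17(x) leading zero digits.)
(a_0, …, a_3) = (0, 0, 10, 8)

v_17(867/2) = 2, so a_0 = ... = a_1 = 0. Factor out: x = 17^2 · u with u = 3/2 a unit in ℤ_17. Expand u iteratively via a_{v+i} = u_i mod 17, u_{i+1} = (u_i − a_{v+i})/17:
  u_0 = 3/2;  a_2 = 10;  u_1 = (u_0 − 10)/17 = -1/2
  u_1 = -1/2;  a_3 = 8;  u_2 = (u_1 − 8)/17 = -1/2
Digits: (0, 0, 10, 8).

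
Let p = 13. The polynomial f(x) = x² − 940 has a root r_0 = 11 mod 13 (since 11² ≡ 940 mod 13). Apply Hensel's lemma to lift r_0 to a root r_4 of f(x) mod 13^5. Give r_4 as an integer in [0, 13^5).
r_4 = 125500 (mod 371293)

Hensel's recurrence: r_{i+1} = r_i − f(r_i)·(f′(r_i))^{-1} mod 13^{i+2}, with f′(x) = 2x. Iterate:
  r_0 = 11 (mod 13)
  r_1 = 102 (mod 169)
  r_2 = 271 (mod 2197)
  r_3 = 11256 (mod 28561)
  r_4 = 125500 (mod 371293)
Final: r_4 = 125500, and one checks f(r_4) ≡ 0 mod 13^5.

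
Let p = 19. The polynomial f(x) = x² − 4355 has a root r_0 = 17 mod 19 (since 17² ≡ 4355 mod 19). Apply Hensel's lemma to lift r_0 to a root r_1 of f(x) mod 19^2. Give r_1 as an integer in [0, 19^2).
r_1 = 264 (mod 361)

Hensel's recurrence: r_{i+1} = r_i − f(r_i)·(f′(r_i))^{-1} mod 19^{i+2}, with f′(x) = 2x. Iterate:
  r_0 = 17 (mod 19)
  r_1 = 264 (mod 361)
Final: r_1 = 264, and one checks f(r_1) ≡ 0 mod 19^2.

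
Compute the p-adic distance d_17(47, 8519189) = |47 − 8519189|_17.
d_17(47, 8519189) = 1/1419857

Step 1 — x − y = 47 − 8519189 = -8519142. Step 2 — v_17(-8519142) = 5 (factor: -8519142 = −(17^5 · 6); the sign does not affect v_p). Step 3 — |x − y|_17 = 17^{-5} = 1/1419857.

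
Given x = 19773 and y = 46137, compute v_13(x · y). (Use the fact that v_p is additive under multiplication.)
v_13(912266901) = 6

v_p(x) = 3 (factor: 19773 = 13^3 · 9); v_p(y) = 3 (factor: 46137 = 13^3 · 21). Additivity: v_p(xy) = v_p(x) + v_p(y) = 3 + 3 = 6. (Direct check: xy = 912266901 = 13^6 · (189).)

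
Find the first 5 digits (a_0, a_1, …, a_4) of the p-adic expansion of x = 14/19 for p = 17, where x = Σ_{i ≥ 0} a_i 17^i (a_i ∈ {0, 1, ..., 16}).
(a_0, …, a_4) = (7, 5, 14, 9, 3)

v_17(14/19) = 0 (numerator and denominator both coprime to 17), so x ∈ ℤ_17^×. Compute digits iteratively via a_i = x_i mod 17, x_{i+1} = (x_i − a_i)/17, with x_0 = x:
  x_0 = 14/19;  a_0 = 7;  x_1 = (x_0 − 7)/17 = -7/19
  x_1 = -7/19;  a_1 = 5;  x_2 = (x_1 − 5)/17 = -6/19
  x_2 = -6/19;  a_2 = 14;  x_3 = (x_2 − 14)/17 = -16/19
  x_3 = -16/19;  a_3 = 9;  x_4 = (x_3 − 9)/17 = -11/19
  x_4 = -11/19;  a_4 = 3;  x_5 = (x_4 − 3)/17 = -4/19
Digits: (7, 5, 14, 9, 3).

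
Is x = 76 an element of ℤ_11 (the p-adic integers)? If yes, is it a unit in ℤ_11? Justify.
x ∈ ℤ_11^× (unit); v_11(x) = 0

ℤ_11 = {x ∈ ℚ_11 : v_11(x) ≥ 0} and ℤ_11^× = {x ∈ ℤ_11 : v_11(x) = 0}. Here v_11(76) = v_11(num) − v_11(den) = 0; compare against these criteria.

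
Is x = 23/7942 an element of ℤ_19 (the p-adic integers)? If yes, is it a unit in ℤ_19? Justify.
x ∉ ℤ_19 (v_19(x) = -2 < 0)

ℤ_19 = {x ∈ ℚ_19 : v_19(x) ≥ 0} and ℤ_19^× = {x ∈ ℤ_19 : v_19(x) = 0}. Here v_19(23/7942) = v_19(num) − v_19(den) = -2; compare against these criteria.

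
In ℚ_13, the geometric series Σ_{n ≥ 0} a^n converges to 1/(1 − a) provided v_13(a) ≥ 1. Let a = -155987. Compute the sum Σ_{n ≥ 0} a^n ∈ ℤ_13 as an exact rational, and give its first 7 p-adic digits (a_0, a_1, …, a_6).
Σ a^n = 1/(1 − a) = 1/155988;  first 7 digits = (1, 0, 0, 7, 7, 12, 9)

v_13(a) = 3 ≥ 1, so the series converges in ℤ_13 to 1/(1 − a) = 1/(1 − (-155987)) = 1/155988. Expand this rational in ℤ_13: compute digits iteratively via d_i = x_i mod 13, x_{i+1} = (x_i − d_i)/13. The first 7 digits are (1, 0, 0, 7, 7, 12, 9).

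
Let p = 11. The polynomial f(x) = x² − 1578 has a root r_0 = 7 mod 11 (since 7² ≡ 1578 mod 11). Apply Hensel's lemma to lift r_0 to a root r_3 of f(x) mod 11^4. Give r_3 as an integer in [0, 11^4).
r_3 = 6365 (mod 14641)

Hensel's recurrence: r_{i+1} = r_i − f(r_i)·(f′(r_i))^{-1} mod 11^{i+2}, with f′(x) = 2x. Iterate:
  r_0 = 7 (mod 11)
  r_1 = 73 (mod 121)
  r_2 = 1041 (mod 1331)
  r_3 = 6365 (mod 14641)
Final: r_3 = 6365, and one checks f(r_3) ≡ 0 mod 11^4.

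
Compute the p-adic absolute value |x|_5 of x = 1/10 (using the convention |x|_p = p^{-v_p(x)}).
|1/10|_5 = 5

Step 1 — compute v_5(x) by factoring powers of 5 out of the numerator and denominator: v_5(1/10) = -1. Step 2 — apply |x|_p = p^{-v_p(x)} = 5^{1} = 5.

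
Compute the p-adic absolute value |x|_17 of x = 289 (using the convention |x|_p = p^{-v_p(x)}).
|289|_17 = 1/289

Step 1 — compute v_17(x) by factoring powers of 17 out of the numerator and denominator: v_17(289) = 2. Step 2 — apply |x|_p = p^{-v_p(x)} = 17^{-2} = 1/289.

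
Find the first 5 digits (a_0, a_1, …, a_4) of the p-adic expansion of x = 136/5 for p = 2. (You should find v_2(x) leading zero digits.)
(a_0, …, a_4) = (0, 0, 0, 1, 0)

v_2(136/5) = 3, so a_0 = ... = a_2 = 0. Factor out: x = 2^3 · u with u = 17/5 a unit in ℤ_2. Expand u iteratively via a_{v+i} = u_i mod 2, u_{i+1} = (u_i − a_{v+i})/2:
  u_0 = 17/5;  a_3 = 1;  u_1 = (u_0 − 1)/2 = 6/5
  u_1 = 6/5;  a_4 = 0;  u_2 = (u_1 − 0)/2 = 3/5
Digits: (0, 0, 0, 1, 0).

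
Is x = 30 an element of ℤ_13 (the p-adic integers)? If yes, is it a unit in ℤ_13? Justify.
x ∈ ℤ_13^× (unit); v_13(x) = 0

ℤ_13 = {x ∈ ℚ_13 : v_13(x) ≥ 0} and ℤ_13^× = {x ∈ ℤ_13 : v_13(x) = 0}. Here v_13(30) = v_13(num) − v_13(den) = 0; compare against these criteria.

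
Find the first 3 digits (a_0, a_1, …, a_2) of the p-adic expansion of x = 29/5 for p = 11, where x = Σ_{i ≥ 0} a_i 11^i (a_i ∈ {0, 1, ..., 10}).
(a_0, …, a_2) = (8, 2, 2)

v_11(29/5) = 0 (numerator and denominator both coprime to 11), so x ∈ ℤ_11^×. Compute digits iteratively via a_i = x_i mod 11, x_{i+1} = (x_i − a_i)/11, with x_0 = x:
  x_0 = 29/5;  a_0 = 8;  x_1 = (x_0 − 8)/11 = -1/5
  x_1 = -1/5;  a_1 = 2;  x_2 = (x_1 − 2)/11 = -1/5
  x_2 = -1/5;  a_2 = 2;  x_3 = (x_2 − 2)/11 = -1/5
Digits: (8, 2, 2).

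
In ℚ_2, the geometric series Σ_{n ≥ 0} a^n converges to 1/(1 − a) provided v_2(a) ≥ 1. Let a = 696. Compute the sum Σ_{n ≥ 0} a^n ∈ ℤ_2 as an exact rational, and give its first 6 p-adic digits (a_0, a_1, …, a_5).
Σ a^n = 1/(1 − a) = -1/695;  first 6 digits = (1, 0, 0, 1, 1, 1)

v_2(a) = 3 ≥ 1, so the series converges in ℤ_2 to 1/(1 − a) = 1/(1 − 696) = -1/695. Expand this rational in ℤ_2: compute digits iteratively via d_i = x_i mod 2, x_{i+1} = (x_i − d_i)/2. The first 6 digits are (1, 0, 0, 1, 1, 1).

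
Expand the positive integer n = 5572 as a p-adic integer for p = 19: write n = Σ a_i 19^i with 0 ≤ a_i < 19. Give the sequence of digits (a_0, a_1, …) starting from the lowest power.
(a_0, a_1, …) = (5, 8, 15)

Repeated division by 19 gives the digits low-to-high: 5572 = 5 + 8·19^1 + 15·19^2. Digit sequence: (5, 8, 15).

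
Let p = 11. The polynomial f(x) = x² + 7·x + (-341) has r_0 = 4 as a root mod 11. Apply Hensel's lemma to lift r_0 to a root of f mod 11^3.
r_2 = 1137 (mod 1331)

Hensel: r_{i+1} = r_i − f(r_i)·(f′(r_i))^{-1} mod 11^{i+2}, f′(x) = 2x + 7. Iterate:
  r_0 = 4 (mod 11)
  r_1 = 48 (mod 121)
  r_2 = 1137 (mod 1331)
Final: r = 1137 satisfies f(r) ≡ 0 mod 11^3.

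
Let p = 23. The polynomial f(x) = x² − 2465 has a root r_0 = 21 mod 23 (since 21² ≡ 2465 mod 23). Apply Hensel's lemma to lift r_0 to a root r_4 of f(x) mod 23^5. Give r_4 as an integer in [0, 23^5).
r_4 = 836393 (mod 6436343)

Hensel's recurrence: r_{i+1} = r_i − f(r_i)·(f′(r_i))^{-1} mod 23^{i+2}, with f′(x) = 2x. Iterate:
  r_0 = 21 (mod 23)
  r_1 = 44 (mod 529)
  r_2 = 9037 (mod 12167)
  r_3 = 276711 (mod 279841)
  r_4 = 836393 (mod 6436343)
Final: r_4 = 836393, and one checks f(r_4) ≡ 0 mod 23^5.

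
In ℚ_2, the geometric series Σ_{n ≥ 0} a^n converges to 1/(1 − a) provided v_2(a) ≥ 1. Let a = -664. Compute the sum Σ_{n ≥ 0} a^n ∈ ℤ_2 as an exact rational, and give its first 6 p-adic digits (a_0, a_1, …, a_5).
Σ a^n = 1/(1 − a) = 1/665;  first 6 digits = (1, 0, 0, 1, 0, 1)

v_2(a) = 3 ≥ 1, so the series converges in ℤ_2 to 1/(1 − a) = 1/(1 − (-664)) = 1/665. Expand this rational in ℤ_2: compute digits iteratively via d_i = x_i mod 2, x_{i+1} = (x_i − d_i)/2. The first 6 digits are (1, 0, 0, 1, 0, 1).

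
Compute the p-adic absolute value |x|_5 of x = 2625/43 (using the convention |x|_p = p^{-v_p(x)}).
|2625/43|_5 = 1/125

Step 1 — compute v_5(x) by factoring powers of 5 out of the numerator and denominator: v_5(2625/43) = 3. Step 2 — apply |x|_p = p^{-v_p(x)} = 5^{-3} = 1/125.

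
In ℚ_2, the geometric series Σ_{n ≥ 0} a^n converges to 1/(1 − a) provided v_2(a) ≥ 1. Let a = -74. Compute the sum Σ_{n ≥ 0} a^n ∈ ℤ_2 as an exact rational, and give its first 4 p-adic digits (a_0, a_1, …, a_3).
Σ a^n = 1/(1 − a) = 1/75;  first 4 digits = (1, 1, 0, 0)

v_2(a) = 1 ≥ 1, so the series converges in ℤ_2 to 1/(1 − a) = 1/(1 − (-74)) = 1/75. Expand this rational in ℤ_2: compute digits iteratively via d_i = x_i mod 2, x_{i+1} = (x_i − d_i)/2. The first 4 digits are (1, 1, 0, 0).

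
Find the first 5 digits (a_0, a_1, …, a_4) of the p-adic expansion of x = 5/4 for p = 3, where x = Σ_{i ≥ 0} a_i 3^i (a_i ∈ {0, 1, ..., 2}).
(a_0, …, a_4) = (2, 2, 0, 2, 0)

v_3(5/4) = 0 (numerator and denominator both coprime to 3), so x ∈ ℤ_3^×. Compute digits iteratively via a_i = x_i mod 3, x_{i+1} = (x_i − a_i)/3, with x_0 = x:
  x_0 = 5/4;  a_0 = 2;  x_1 = (x_0 − 2)/3 = -1/4
  x_1 = -1/4;  a_1 = 2;  x_2 = (x_1 − 2)/3 = -3/4
  x_2 = -3/4;  a_2 = 0;  x_3 = (x_2 − 0)/3 = -1/4
  x_3 = -1/4;  a_3 = 2;  x_4 = (x_3 − 2)/3 = -3/4
  x_4 = -3/4;  a_4 = 0;  x_5 = (x_4 − 0)/3 = -1/4
Digits: (2, 2, 0, 2, 0).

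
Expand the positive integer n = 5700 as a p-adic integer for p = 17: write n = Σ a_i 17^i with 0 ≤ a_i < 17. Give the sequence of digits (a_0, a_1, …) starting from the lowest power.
(a_0, a_1, …) = (5, 12, 2, 1)

Repeated division by 17 gives the digits low-to-high: 5700 = 5 + 12·17^1 + 2·17^2 + 1·17^3. Digit sequence: (5, 12, 2, 1).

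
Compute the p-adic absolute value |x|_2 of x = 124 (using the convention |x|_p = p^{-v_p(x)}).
|124|_2 = 1/4

Step 1 — compute v_2(x) by factoring powers of 2 out of the numerator and denominator: v_2(124) = 2. Step 2 — apply |x|_p = p^{-v_p(x)} = 2^{-2} = 1/4.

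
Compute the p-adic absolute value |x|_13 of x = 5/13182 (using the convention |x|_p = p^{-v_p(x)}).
|5/13182|_13 = 2197

Step 1 — compute v_13(x) by factoring powers of 13 out of the numerator and denominator: v_13(5/13182) = -3. Step 2 — apply |x|_p = p^{-v_p(x)} = 13^{3} = 2197.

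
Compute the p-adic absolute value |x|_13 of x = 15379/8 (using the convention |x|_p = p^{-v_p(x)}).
|15379/8|_13 = 1/2197

Step 1 — compute v_13(x) by factoring powers of 13 out of the numerator and denominator: v_13(15379/8) = 3. Step 2 — apply |x|_p = p^{-v_p(x)} = 13^{-3} = 1/2197.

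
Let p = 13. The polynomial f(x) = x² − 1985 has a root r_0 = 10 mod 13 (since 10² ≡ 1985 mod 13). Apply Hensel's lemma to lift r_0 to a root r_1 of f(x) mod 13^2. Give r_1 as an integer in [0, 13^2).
r_1 = 62 (mod 169)

Hensel's recurrence: r_{i+1} = r_i − f(r_i)·(f′(r_i))^{-1} mod 13^{i+2}, with f′(x) = 2x. Iterate:
  r_0 = 10 (mod 13)
  r_1 = 62 (mod 169)
Final: r_1 = 62, and one checks f(r_1) ≡ 0 mod 13^2.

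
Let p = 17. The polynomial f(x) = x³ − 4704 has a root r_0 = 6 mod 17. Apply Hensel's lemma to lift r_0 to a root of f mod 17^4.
r_3 = 53641 (mod 83521)

Hensel: r_{i+1} = r_i − f(r_i)/f′(r_i) mod 17^{i+2}, where f′(x) = 3x². Iterate:
  r_0 = 6 (mod 17)
  r_1 = 176 (mod 289)
  r_2 = 4511 (mod 4913)
  r_3 = 53641 (mod 83521)
Final: r = 53641 with f(r) ≡ 0 mod 17^4.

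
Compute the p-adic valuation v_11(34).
v_11(34) = 0

v_11(n) is the largest exponent k such that 11^k divides n. Factor out: 34 = 11^0 · 34. (Sign doesn't affect v_p.) So v_11(34) = 0.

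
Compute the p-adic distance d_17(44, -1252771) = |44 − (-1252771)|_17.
d_17(44, -1252771) = 1/83521

Step 1 — x − y = 44 − (-1252771) = 1252815. Step 2 — v_17(1252815) = 4 (factor: 1252815 = (17^4 · 15); the sign does not affect v_p). Step 3 — |x − y|_17 = 17^{-4} = 1/83521.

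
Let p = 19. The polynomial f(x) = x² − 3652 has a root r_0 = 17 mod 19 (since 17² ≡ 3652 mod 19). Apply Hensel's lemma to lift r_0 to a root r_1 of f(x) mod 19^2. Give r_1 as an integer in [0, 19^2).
r_1 = 169 (mod 361)

Hensel's recurrence: r_{i+1} = r_i − f(r_i)·(f′(r_i))^{-1} mod 19^{i+2}, with f′(x) = 2x. Iterate:
  r_0 = 17 (mod 19)
  r_1 = 169 (mod 361)
Final: r_1 = 169, and one checks f(r_1) ≡ 0 mod 19^2.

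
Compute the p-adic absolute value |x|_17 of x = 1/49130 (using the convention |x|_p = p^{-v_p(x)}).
|1/49130|_17 = 4913

Step 1 — compute v_17(x) by factoring powers of 17 out of the numerator and denominator: v_17(1/49130) = -3. Step 2 — apply |x|_p = p^{-v_p(x)} = 17^{3} = 4913.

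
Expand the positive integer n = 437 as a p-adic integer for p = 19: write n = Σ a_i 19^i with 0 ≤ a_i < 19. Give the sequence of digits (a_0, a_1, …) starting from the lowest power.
(a_0, a_1, …) = (0, 4, 1)

Repeated division by 19 gives the digits low-to-high: 437 = 4·19^1 + 1·19^2. Digit sequence: (0, 4, 1).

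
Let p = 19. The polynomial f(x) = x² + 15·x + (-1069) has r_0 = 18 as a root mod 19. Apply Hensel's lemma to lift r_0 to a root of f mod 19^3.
r_2 = 3248 (mod 6859)

Hensel: r_{i+1} = r_i − f(r_i)·(f′(r_i))^{-1} mod 19^{i+2}, f′(x) = 2x + 15. Iterate:
  r_0 = 18 (mod 19)
  r_1 = 360 (mod 361)
  r_2 = 3248 (mod 6859)
Final: r = 3248 satisfies f(r) ≡ 0 mod 19^3.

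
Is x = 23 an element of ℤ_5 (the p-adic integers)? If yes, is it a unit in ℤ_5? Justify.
x ∈ ℤ_5^× (unit); v_5(x) = 0

ℤ_5 = {x ∈ ℚ_5 : v_5(x) ≥ 0} and ℤ_5^× = {x ∈ ℤ_5 : v_5(x) = 0}. Here v_5(23) = v_5(num) − v_5(den) = 0; compare against these criteria.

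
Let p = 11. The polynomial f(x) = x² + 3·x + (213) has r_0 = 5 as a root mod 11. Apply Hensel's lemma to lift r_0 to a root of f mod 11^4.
r_3 = 5384 (mod 14641)

Hensel: r_{i+1} = r_i − f(r_i)·(f′(r_i))^{-1} mod 11^{i+2}, f′(x) = 2x + 3. Iterate:
  r_0 = 5 (mod 11)
  r_1 = 60 (mod 121)
  r_2 = 60 (mod 1331)
  r_3 = 5384 (mod 14641)
Final: r = 5384 satisfies f(r) ≡ 0 mod 11^4.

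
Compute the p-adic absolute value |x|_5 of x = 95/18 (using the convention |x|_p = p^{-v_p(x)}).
|95/18|_5 = 1/5

Step 1 — compute v_5(x) by factoring powers of 5 out of the numerator and denominator: v_5(95/18) = 1. Step 2 — apply |x|_p = p^{-v_p(x)} = 5^{-1} = 1/5.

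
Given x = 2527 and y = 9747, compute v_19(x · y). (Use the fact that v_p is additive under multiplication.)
v_19(24630669) = 4

v_p(x) = 2 (factor: 2527 = 19^2 · 7); v_p(y) = 2 (factor: 9747 = 19^2 · 27). Additivity: v_p(xy) = v_p(x) + v_p(y) = 2 + 2 = 4. (Direct check: xy = 24630669 = 19^4 · (189).)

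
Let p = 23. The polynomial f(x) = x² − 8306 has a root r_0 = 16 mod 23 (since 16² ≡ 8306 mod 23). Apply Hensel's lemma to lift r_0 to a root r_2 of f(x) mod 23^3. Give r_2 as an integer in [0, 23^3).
r_2 = 11608 (mod 12167)

Hensel's recurrence: r_{i+1} = r_i − f(r_i)·(f′(r_i))^{-1} mod 23^{i+2}, with f′(x) = 2x. Iterate:
  r_0 = 16 (mod 23)
  r_1 = 499 (mod 529)
  r_2 = 11608 (mod 12167)
Final: r_2 = 11608, and one checks f(r_2) ≡ 0 mod 23^3.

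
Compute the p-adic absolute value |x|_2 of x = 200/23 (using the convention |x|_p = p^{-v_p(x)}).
|200/23|_2 = 1/8

Step 1 — compute v_2(x) by factoring powers of 2 out of the numerator and denominator: v_2(200/23) = 3. Step 2 — apply |x|_p = p^{-v_p(x)} = 2^{-3} = 1/8.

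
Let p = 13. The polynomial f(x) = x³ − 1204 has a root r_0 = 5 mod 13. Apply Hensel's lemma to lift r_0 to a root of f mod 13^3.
r_2 = 941 (mod 2197)

Hensel: r_{i+1} = r_i − f(r_i)/f′(r_i) mod 13^{i+2}, where f′(x) = 3x². Iterate:
  r_0 = 5 (mod 13)
  r_1 = 96 (mod 169)
  r_2 = 941 (mod 2197)
Final: r = 941 with f(r) ≡ 0 mod 13^3.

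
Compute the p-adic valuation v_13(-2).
v_13(-2) = 0

v_13(n) is the largest exponent k such that 13^k divides n. Factor out: -2 = -13^0 · 2. (Sign doesn't affect v_p.) So v_13(-2) = 0.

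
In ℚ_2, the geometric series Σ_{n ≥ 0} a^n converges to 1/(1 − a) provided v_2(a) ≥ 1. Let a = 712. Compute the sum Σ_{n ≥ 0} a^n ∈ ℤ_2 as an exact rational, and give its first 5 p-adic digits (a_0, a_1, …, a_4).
Σ a^n = 1/(1 − a) = -1/711;  first 5 digits = (1, 0, 0, 1, 0)

v_2(a) = 3 ≥ 1, so the series converges in ℤ_2 to 1/(1 − a) = 1/(1 − 712) = -1/711. Expand this rational in ℤ_2: compute digits iteratively via d_i = x_i mod 2, x_{i+1} = (x_i − d_i)/2. The first 5 digits are (1, 0, 0, 1, 0).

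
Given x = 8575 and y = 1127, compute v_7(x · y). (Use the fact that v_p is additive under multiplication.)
v_7(9664025) = 5

v_p(x) = 3 (factor: 8575 = 7^3 · 25); v_p(y) = 2 (factor: 1127 = 7^2 · 23). Additivity: v_p(xy) = v_p(x) + v_p(y) = 3 + 2 = 5. (Direct check: xy = 9664025 = 7^5 · (575).)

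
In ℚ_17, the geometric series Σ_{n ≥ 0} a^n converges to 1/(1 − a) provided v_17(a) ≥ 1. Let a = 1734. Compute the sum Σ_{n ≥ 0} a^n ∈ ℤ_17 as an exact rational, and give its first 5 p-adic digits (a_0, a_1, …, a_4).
Σ a^n = 1/(1 − a) = -1/1733;  first 5 digits = (1, 0, 6, 0, 2)

v_17(a) = 2 ≥ 1, so the series converges in ℤ_17 to 1/(1 − a) = 1/(1 − 1734) = -1/1733. Expand this rational in ℤ_17: compute digits iteratively via d_i = x_i mod 17, x_{i+1} = (x_i − d_i)/17. The first 5 digits are (1, 0, 6, 0, 2).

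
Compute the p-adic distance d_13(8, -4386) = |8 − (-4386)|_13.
d_13(8, -4386) = 1/2197

Step 1 — x − y = 8 − (-4386) = 4394. Step 2 — v_13(4394) = 3 (factor: 4394 = (13^3 · 2); the sign does not affect v_p). Step 3 — |x − y|_13 = 13^{-3} = 1/2197.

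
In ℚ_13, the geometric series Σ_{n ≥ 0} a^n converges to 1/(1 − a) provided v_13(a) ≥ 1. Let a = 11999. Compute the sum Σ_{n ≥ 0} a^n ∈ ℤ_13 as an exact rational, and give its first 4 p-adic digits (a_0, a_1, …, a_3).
Σ a^n = 1/(1 − a) = -1/11998;  first 4 digits = (1, 0, 6, 5)

v_13(a) = 2 ≥ 1, so the series converges in ℤ_13 to 1/(1 − a) = 1/(1 − 11999) = -1/11998. Expand this rational in ℤ_13: compute digits iteratively via d_i = x_i mod 13, x_{i+1} = (x_i − d_i)/13. The first 4 digits are (1, 0, 6, 5).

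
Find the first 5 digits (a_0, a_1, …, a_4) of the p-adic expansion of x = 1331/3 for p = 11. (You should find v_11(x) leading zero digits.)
(a_0, …, a_4) = (0, 0, 0, 4, 7)

v_11(1331/3) = 3, so a_0 = ... = a_2 = 0. Factor out: x = 11^3 · u with u = 1/3 a unit in ℤ_11. Expand u iteratively via a_{v+i} = u_i mod 11, u_{i+1} = (u_i − a_{v+i})/11:
  u_0 = 1/3;  a_3 = 4;  u_1 = (u_0 − 4)/11 = -1/3
  u_1 = -1/3;  a_4 = 7;  u_2 = (u_1 − 7)/11 = -2/3
Digits: (0, 0, 0, 4, 7).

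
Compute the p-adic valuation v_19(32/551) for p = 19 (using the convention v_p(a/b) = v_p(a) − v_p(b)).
v_19(32/551) = -1

Factor powers of 19 from the numerator and denominator of the reduced fraction: 32 = 19^0 · 32 and 551 = 19^1 · 29. Apply v_p(a/b) = v_p(a) − v_p(b): v_19(32/551) = 0 − 1 = -1.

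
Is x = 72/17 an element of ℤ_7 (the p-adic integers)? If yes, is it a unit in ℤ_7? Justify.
x ∈ ℤ_7^× (unit); v_7(x) = 0

ℤ_7 = {x ∈ ℚ_7 : v_7(x) ≥ 0} and ℤ_7^× = {x ∈ ℤ_7 : v_7(x) = 0}. Here v_7(72/17) = v_7(num) − v_7(den) = 0; compare against these criteria.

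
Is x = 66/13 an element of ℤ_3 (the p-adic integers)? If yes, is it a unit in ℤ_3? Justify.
x ∈ ℤ_3 but not a unit; v_3(x) = 1 > 0

ℤ_3 = {x ∈ ℚ_3 : v_3(x) ≥ 0} and ℤ_3^× = {x ∈ ℤ_3 : v_3(x) = 0}. Here v_3(66/13) = v_3(num) − v_3(den) = 1; compare against these criteria.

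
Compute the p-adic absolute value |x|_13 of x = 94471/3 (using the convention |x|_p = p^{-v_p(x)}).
|94471/3|_13 = 1/2197

Step 1 — compute v_13(x) by factoring powers of 13 out of the numerator and denominator: v_13(94471/3) = 3. Step 2 — apply |x|_p = p^{-v_p(x)} = 13^{-3} = 1/2197.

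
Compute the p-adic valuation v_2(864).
v_2(864) = 5

v_2(n) is the largest exponent k such that 2^k divides n. Factor out: 864 = 2^5 · 27. (Sign doesn't affect v_p.) So v_2(864) = 5.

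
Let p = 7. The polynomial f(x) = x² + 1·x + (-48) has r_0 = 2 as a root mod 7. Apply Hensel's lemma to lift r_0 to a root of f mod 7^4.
r_3 = 1157 (mod 2401)

Hensel: r_{i+1} = r_i − f(r_i)·(f′(r_i))^{-1} mod 7^{i+2}, f′(x) = 2x + 1. Iterate:
  r_0 = 2 (mod 7)
  r_1 = 30 (mod 49)
  r_2 = 128 (mod 343)
  r_3 = 1157 (mod 2401)
Final: r = 1157 satisfies f(r) ≡ 0 mod 7^4.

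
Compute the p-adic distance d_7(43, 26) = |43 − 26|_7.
d_7(43, 26) = 1

Step 1 — x − y = 43 − 26 = 17. Step 2 — v_7(17) = 0 (factor: 17 = (7^0 · 17); the sign does not affect v_p). Step 3 — |x − y|_7 = 7^{0} = 1.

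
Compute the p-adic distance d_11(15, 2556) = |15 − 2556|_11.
d_11(15, 2556) = 1/121

Step 1 — x − y = 15 − 2556 = -2541. Step 2 — v_11(-2541) = 2 (factor: -2541 = −(11^2 · 21); the sign does not affect v_p). Step 3 — |x − y|_11 = 11^{-2} = 1/121.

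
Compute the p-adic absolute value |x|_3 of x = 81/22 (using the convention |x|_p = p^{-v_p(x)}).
|81/22|_3 = 1/81

Step 1 — compute v_3(x) by factoring powers of 3 out of the numerator and denominator: v_3(81/22) = 4. Step 2 — apply |x|_p = p^{-v_p(x)} = 3^{-4} = 1/81.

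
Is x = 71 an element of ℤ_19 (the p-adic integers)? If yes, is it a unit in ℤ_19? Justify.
x ∈ ℤ_19^× (unit); v_19(x) = 0

ℤ_19 = {x ∈ ℚ_19 : v_19(x) ≥ 0} and ℤ_19^× = {x ∈ ℤ_19 : v_19(x) = 0}. Here v_19(71) = v_19(num) − v_19(den) = 0; compare against these criteria.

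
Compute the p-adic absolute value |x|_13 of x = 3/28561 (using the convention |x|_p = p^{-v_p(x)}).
|3/28561|_13 = 28561

Step 1 — compute v_13(x) by factoring powers of 13 out of the numerator and denominator: v_13(3/28561) = -4. Step 2 — apply |x|_p = p^{-v_p(x)} = 13^{4} = 28561.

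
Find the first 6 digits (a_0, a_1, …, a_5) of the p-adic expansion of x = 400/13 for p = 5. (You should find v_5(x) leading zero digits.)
(a_0, …, a_5) = (0, 0, 2, 1, 4, 3)

v_5(400/13) = 2, so a_0 = ... = a_1 = 0. Factor out: x = 5^2 · u with u = 16/13 a unit in ℤ_5. Expand u iteratively via a_{v+i} = u_i mod 5, u_{i+1} = (u_i − a_{v+i})/5:
  u_0 = 16/13;  a_2 = 2;  u_1 = (u_0 − 2)/5 = -2/13
  u_1 = -2/13;  a_3 = 1;  u_2 = (u_1 − 1)/5 = -3/13
  u_2 = -3/13;  a_4 = 4;  u_3 = (u_2 − 4)/5 = -11/13
  u_3 = -11/13;  a_5 = 3;  u_4 = (u_3 − 3)/5 = -10/13
Digits: (0, 0, 2, 1, 4, 3).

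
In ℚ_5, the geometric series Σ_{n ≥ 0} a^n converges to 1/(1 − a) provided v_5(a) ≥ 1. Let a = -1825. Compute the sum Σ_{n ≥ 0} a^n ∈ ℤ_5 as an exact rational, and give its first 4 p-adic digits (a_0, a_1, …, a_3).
Σ a^n = 1/(1 − a) = 1/1826;  first 4 digits = (1, 0, 2, 0)

v_5(a) = 2 ≥ 1, so the series converges in ℤ_5 to 1/(1 − a) = 1/(1 − (-1825)) = 1/1826. Expand this rational in ℤ_5: compute digits iteratively via d_i = x_i mod 5, x_{i+1} = (x_i − d_i)/5. The first 4 digits are (1, 0, 2, 0).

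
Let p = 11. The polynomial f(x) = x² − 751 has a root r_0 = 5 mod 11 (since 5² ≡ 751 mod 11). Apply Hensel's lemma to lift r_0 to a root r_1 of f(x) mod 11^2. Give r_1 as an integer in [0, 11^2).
r_1 = 5 (mod 121)

Hensel's recurrence: r_{i+1} = r_i − f(r_i)·(f′(r_i))^{-1} mod 11^{i+2}, with f′(x) = 2x. Iterate:
  r_0 = 5 (mod 11)
  r_1 = 5 (mod 121)
Final: r_1 = 5, and one checks f(r_1) ≡ 0 mod 11^2.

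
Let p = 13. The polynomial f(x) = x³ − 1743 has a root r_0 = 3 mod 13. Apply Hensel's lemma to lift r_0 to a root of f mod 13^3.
r_2 = 1550 (mod 2197)

Hensel: r_{i+1} = r_i − f(r_i)/f′(r_i) mod 13^{i+2}, where f′(x) = 3x². Iterate:
  r_0 = 3 (mod 13)
  r_1 = 29 (mod 169)
  r_2 = 1550 (mod 2197)
Final: r = 1550 with f(r) ≡ 0 mod 13^3.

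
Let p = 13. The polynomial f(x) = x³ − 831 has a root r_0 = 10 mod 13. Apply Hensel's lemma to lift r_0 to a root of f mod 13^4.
r_3 = 21811 (mod 28561)

Hensel: r_{i+1} = r_i − f(r_i)/f′(r_i) mod 13^{i+2}, where f′(x) = 3x². Iterate:
  r_0 = 10 (mod 13)
  r_1 = 10 (mod 169)
  r_2 = 2038 (mod 2197)
  r_3 = 21811 (mod 28561)
Final: r = 21811 with f(r) ≡ 0 mod 13^4.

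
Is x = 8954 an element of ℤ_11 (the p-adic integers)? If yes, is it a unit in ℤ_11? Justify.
x ∈ ℤ_11 but not a unit; v_11(x) = 2 > 0

ℤ_11 = {x ∈ ℚ_11 : v_11(x) ≥ 0} and ℤ_11^× = {x ∈ ℤ_11 : v_11(x) = 0}. Here v_11(8954) = v_11(num) − v_11(den) = 2; compare against these criteria.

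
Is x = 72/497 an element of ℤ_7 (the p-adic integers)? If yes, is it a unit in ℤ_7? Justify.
x ∉ ℤ_7 (v_7(x) = -1 < 0)

ℤ_7 = {x ∈ ℚ_7 : v_7(x) ≥ 0} and ℤ_7^× = {x ∈ ℤ_7 : v_7(x) = 0}. Here v_7(72/497) = v_7(num) − v_7(den) = -1; compare against these criteria.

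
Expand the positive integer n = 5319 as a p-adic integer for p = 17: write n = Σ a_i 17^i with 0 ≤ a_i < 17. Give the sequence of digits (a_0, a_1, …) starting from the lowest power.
(a_0, a_1, …) = (15, 6, 1, 1)

Repeated division by 17 gives the digits low-to-high: 5319 = 15 + 6·17^1 + 1·17^2 + 1·17^3. Digit sequence: (15, 6, 1, 1).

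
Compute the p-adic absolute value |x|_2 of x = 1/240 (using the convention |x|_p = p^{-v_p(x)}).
|1/240|_2 = 16

Step 1 — compute v_2(x) by factoring powers of 2 out of the numerator and denominator: v_2(1/240) = -4. Step 2 — apply |x|_p = p^{-v_p(x)} = 2^{4} = 16.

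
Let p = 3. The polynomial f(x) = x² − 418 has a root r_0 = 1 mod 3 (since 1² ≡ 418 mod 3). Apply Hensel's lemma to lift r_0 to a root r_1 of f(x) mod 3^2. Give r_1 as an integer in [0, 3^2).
r_1 = 7 (mod 9)

Hensel's recurrence: r_{i+1} = r_i − f(r_i)·(f′(r_i))^{-1} mod 3^{i+2}, with f′(x) = 2x. Iterate:
  r_0 = 1 (mod 3)
  r_1 = 7 (mod 9)
Final: r_1 = 7, and one checks f(r_1) ≡ 0 mod 3^2.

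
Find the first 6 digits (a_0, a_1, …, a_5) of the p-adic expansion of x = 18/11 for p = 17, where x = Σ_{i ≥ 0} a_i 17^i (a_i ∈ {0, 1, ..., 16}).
(a_0, …, a_5) = (14, 7, 15, 13, 10, 4)

v_17(18/11) = 0 (numerator and denominator both coprime to 17), so x ∈ ℤ_17^×. Compute digits iteratively via a_i = x_i mod 17, x_{i+1} = (x_i − a_i)/17, with x_0 = x:
  x_0 = 18/11;  a_0 = 14;  x_1 = (x_0 − 14)/17 = -8/11
  x_1 = -8/11;  a_1 = 7;  x_2 = (x_1 − 7)/17 = -5/11
  x_2 = -5/11;  a_2 = 15;  x_3 = (x_2 − 15)/17 = -10/11
  x_3 = -10/11;  a_3 = 13;  x_4 = (x_3 − 13)/17 = -9/11
  x_4 = -9/11;  a_4 = 10;  x_5 = (x_4 − 10)/17 = -7/11
  x_5 = -7/11;  a_5 = 4;  x_6 = (x_5 − 4)/17 = -3/11
Digits: (14, 7, 15, 13, 10, 4).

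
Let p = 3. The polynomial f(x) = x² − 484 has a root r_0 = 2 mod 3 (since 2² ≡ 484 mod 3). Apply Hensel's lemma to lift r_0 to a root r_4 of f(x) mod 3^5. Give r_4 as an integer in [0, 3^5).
r_4 = 221 (mod 243)

Hensel's recurrence: r_{i+1} = r_i − f(r_i)·(f′(r_i))^{-1} mod 3^{i+2}, with f′(x) = 2x. Iterate:
  r_0 = 2 (mod 3)
  r_1 = 5 (mod 9)
  r_2 = 5 (mod 27)
  r_3 = 59 (mod 81)
  r_4 = 221 (mod 243)
Final: r_4 = 221, and one checks f(r_4) ≡ 0 mod 3^5.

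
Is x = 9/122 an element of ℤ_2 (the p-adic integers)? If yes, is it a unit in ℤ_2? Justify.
x ∉ ℤ_2 (v_2(x) = -1 < 0)

ℤ_2 = {x ∈ ℚ_2 : v_2(x) ≥ 0} and ℤ_2^× = {x ∈ ℤ_2 : v_2(x) = 0}. Here v_2(9/122) = v_2(num) − v_2(den) = -1; compare against these criteria.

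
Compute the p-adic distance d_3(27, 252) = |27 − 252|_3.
d_3(27, 252) = 1/9

Step 1 — x − y = 27 − 252 = -225. Step 2 — v_3(-225) = 2 (factor: -225 = −(3^2 · 25); the sign does not affect v_p). Step 3 — |x − y|_3 = 3^{-2} = 1/9.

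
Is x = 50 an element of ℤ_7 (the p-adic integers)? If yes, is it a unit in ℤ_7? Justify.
x ∈ ℤ_7^× (unit); v_7(x) = 0

ℤ_7 = {x ∈ ℚ_7 : v_7(x) ≥ 0} and ℤ_7^× = {x ∈ ℤ_7 : v_7(x) = 0}. Here v_7(50) = v_7(num) − v_7(den) = 0; compare against these criteria.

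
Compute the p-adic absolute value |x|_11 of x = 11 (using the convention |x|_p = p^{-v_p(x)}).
|11|_11 = 1/11

Step 1 — compute v_11(x) by factoring powers of 11 out of the numerator and denominator: v_11(11) = 1. Step 2 — apply |x|_p = p^{-v_p(x)} = 11^{-1} = 1/11.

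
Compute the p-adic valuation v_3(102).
v_3(102) = 1

v_3(n) is the largest exponent k such that 3^k divides n. Factor out: 102 = 3^1 · 34. (Sign doesn't affect v_p.) So v_3(102) = 1.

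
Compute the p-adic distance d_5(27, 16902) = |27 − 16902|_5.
d_5(27, 16902) = 1/625

Step 1 — x − y = 27 − 16902 = -16875. Step 2 — v_5(-16875) = 4 (factor: -16875 = −(5^4 · 27); the sign does not affect v_p). Step 3 — |x − y|_5 = 5^{-4} = 1/625.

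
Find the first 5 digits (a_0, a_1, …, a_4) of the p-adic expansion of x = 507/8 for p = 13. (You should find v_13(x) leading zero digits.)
(a_0, …, a_4) = (0, 0, 2, 8, 1)

v_13(507/8) = 2, so a_0 = ... = a_1 = 0. Factor out: x = 13^2 · u with u = 3/8 a unit in ℤ_13. Expand u iteratively via a_{v+i} = u_i mod 13, u_{i+1} = (u_i − a_{v+i})/13:
  u_0 = 3/8;  a_2 = 2;  u_1 = (u_0 − 2)/13 = -1/8
  u_1 = -1/8;  a_3 = 8;  u_2 = (u_1 − 8)/13 = -5/8
  u_2 = -5/8;  a_4 = 1;  u_3 = (u_2 − 1)/13 = -1/8
Digits: (0, 0, 2, 8, 1).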